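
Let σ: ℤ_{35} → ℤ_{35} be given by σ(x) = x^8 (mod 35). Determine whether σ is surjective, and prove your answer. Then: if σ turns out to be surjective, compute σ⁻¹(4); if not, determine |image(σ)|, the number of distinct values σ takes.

σ(3): Repeated squaring mod 35: 3^1 ≡ 3, 3^2 ≡ 3² = 9, 3^4 ≡ 9² = 81 ≡ 11, 3^8 ≡ 11² = 121 ≡ 16. So 3^8 ≡ 16 (mod 35).
σ(4): Repeated squaring mod 35: 4^1 ≡ 4, 4^2 ≡ 4² = 16, 4^4 ≡ 16² = 256 ≡ 11, 4^8 ≡ 11² = 121 ≡ 16. So 4^8 ≡ 16 (mod 35).
So σ(3) = σ(4) = 16 while 3 ≠ 4, so σ is not injective.
A non-injective map from the 35-element set ℤ_{35} to itself takes at most 34 distinct values, so it cannot be surjective. So σ is not surjective.
Since σ is not surjective, we determine |image(σ)|. Computing x^8 mod 35 for each x (by repeated squaring, reducing mod 35 at every step), the values σ(0), σ(1), …, σ(34) are: 0, 1, 11, 16, 16, 25, 1, 21, 1, 11, 30, 16, 11, 1, 21, 15, 11, 16, 16, 11, 15, 21, 1, 11, 16, 30, 11, 1, 21, 1, 25, 16, 16, 11, 1.
The distinct values are {0, 1, 11, 15, 16, 21, 25, 30}; there are 8 of them.

8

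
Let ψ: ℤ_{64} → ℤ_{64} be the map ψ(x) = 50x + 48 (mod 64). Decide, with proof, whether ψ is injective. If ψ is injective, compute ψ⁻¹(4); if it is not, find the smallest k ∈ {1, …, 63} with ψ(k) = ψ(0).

32

By definition, ψ is injective when ψ(u) = ψ(v) forces u = v.
We have gcd(50, 64) = 2 > 1. Taking u = 0 and v = 32: ψ(0) = 48 and ψ(32) = 50·32 + 48 = 1648 ≡ 48 (mod 64).
So ψ(0) = ψ(32) while 0 ≠ 32, therefore ψ is not injective.
Since ψ is not injective, we find the least positive k with ψ(k) = ψ(0): this means 50k ≡ 0 (mod 64), i.e. 64 ∣ 50k. Since gcd(50, 64) = 2, dividing through by 2 this holds exactly when 32 ∣ 25k, and as gcd(25, 32) = 1, exactly when 32 ∣ k.
The smallest positive such k is 32.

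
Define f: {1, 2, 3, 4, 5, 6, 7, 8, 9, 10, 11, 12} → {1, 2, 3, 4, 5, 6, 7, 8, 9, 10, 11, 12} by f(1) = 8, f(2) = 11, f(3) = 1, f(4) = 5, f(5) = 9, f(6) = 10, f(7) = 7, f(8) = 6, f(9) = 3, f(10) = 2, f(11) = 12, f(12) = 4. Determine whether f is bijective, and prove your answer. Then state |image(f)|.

The values 8, 11, 1, 5, 9, 10, 7, 6, 3, 2, 12, 4 are a permutation of {1, 2, 3, 4, 5, 6, 7, 8, 9, 10, 11, 12}: each element appears exactly once.
So f is injective and surjective, hence bijective.
The image of f is {1, 2, 3, 4, 5, 6, 7, 8, 9, 10, 11, 12}, which has 12 elements.

12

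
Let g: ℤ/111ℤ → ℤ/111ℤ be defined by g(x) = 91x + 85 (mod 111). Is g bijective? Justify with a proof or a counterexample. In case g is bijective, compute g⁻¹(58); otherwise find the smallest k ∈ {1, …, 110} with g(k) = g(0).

18

If g(s) = g(t), then 91s ≡ 91t (mod 111). Because gcd(91, 111) = 1, we may cancel 91 to get s ≡ t (mod 111).
We now compute 91⁻¹ mod 111 explicitly. Euclid's algorithm: 111 = 1·91 + 20, 91 = 4·20 + 11, 20 = 1·11 + 9, 11 = 1·9 + 2, 9 = 4·2 + 1; back-substituting gives 1 = 61·91 − 50·111, so 91⁻¹ ≡ 61 (mod 111).
For any y ∈ ℤ/111ℤ, x = 61(y − 85) mod 111 satisfies g(x) = 91·61(y − 85) + 85 ≡ y (since 91·61 ≡ 1 mod 111). So every y has a preimage.
So g is bijective.
Since g is bijective, we compute g⁻¹(58): solve 91x + 85 ≡ 58 (mod 111), i.e. 91x ≡ 84 (mod 111).
Multiplying by 91⁻¹ = 61 gives x ≡ 61·84 = 5124 = 46·111 + 18 ≡ 18 (mod 111).
Check: g(18) = 91·18 + 85 = 1723 = 15·111 + 58 ≡ 58 (mod 111).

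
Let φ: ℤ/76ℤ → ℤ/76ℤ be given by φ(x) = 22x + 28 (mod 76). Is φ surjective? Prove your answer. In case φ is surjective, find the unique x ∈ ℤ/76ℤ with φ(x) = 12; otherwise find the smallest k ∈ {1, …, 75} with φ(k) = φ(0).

38

Since gcd(22, 76) = 2, we have 22x ≡ 0 (mod 2) for all x, so φ(x) ≡ 0 (mod 2).
But 1 ≢ 0 (mod 2), so 1 ∈ ℤ/76ℤ has no preimage. Hence φ is not surjective.
Since φ is not surjective, we find the least positive k with φ(k) = φ(0): this means 22k ≡ 0 (mod 76), i.e. 76 ∣ 22k. Since gcd(22, 76) = 2, dividing through by 2 this holds exactly when 38 ∣ 11k, and as gcd(11, 38) = 1, exactly when 38 ∣ k.
The smallest positive such k is 38.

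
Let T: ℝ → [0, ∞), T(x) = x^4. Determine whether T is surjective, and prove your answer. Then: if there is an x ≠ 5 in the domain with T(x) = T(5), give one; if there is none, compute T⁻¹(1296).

For any y ∈ [0, ∞), x = y^{1/4} ∈ ℝ satisfies x^4 = y, so T is surjective.
For the follow-up, such an x exists: taking x = −5 ∈ ℝ gives T(−5) = 625 = T(5) with −5 ≠ 5.

-5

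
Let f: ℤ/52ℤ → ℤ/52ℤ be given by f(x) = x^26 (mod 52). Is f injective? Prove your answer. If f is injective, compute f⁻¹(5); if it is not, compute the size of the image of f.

f(12): Repeated squaring mod 52: 12^1 ≡ 12, 12^2 ≡ 12² = 144 ≡ 40, 12^4 ≡ 40² = 1600 ≡ 40, 12^8 ≡ 40² = 1600 ≡ 40, 12^16 ≡ 40² = 1600 ≡ 40. Since 26 = 16 + 8 + 2, 12^26 ≡ 40·40·40: 40·40 = 1600 ≡ 40, then 40·40 = 1600 ≡ 40. So 12^26 ≡ 40 (mod 52).
f(14): Repeated squaring mod 52: 14^1 ≡ 14, 14^2 ≡ 14² = 196 ≡ 40, 14^4 ≡ 40² = 1600 ≡ 40, 14^8 ≡ 40² = 1600 ≡ 40, 14^16 ≡ 40² = 1600 ≡ 40. Since 26 = 16 + 8 + 2, 14^26 ≡ 40·40·40: 40·40 = 1600 ≡ 40, then 40·40 = 1600 ≡ 40. So 14^26 ≡ 40 (mod 52).
So f(12) = f(14) = 40 while 12 ≠ 14, so f is not injective.
Since f is not injective, we determine |image(f)|. Computing x^26 mod 52 for each x (by repeated squaring, reducing mod 52 at every step), the values f(0), f(1), …, f(51) are: 0, 1, 4, 9, 16, 25, 36, 49, 12, 29, 48, 17, 40, 13, 40, 17, 48, 29, 12, 49, 36, 25, 16, 9, 4, 1, 0, 1, 4, 9, 16, 25, 36, 49, 12, 29, 48, 17, 40, 13, 40, 17, 48, 29, 12, 49, 36, 25, 16, 9, 4, 1.
The distinct values are {0, 1, 4, 9, 12, 13, 16, 17, 25, 29, 36, 40, 48, 49}; there are 14 of them.

14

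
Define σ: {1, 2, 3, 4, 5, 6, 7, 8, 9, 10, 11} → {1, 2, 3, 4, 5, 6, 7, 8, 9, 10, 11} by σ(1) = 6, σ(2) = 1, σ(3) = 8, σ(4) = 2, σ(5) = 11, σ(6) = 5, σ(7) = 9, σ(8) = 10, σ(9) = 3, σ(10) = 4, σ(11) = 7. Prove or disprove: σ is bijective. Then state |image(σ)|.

The values 6, 1, 8, 2, 11, 5, 9, 10, 3, 4, 7 are a permutation of {1, 2, 3, 4, 5, 6, 7, 8, 9, 10, 11}: each element appears exactly once.
So σ is injective and surjective, hence bijective.
The image of σ is {1, 2, 3, 4, 5, 6, 7, 8, 9, 10, 11}, which has 11 elements.

11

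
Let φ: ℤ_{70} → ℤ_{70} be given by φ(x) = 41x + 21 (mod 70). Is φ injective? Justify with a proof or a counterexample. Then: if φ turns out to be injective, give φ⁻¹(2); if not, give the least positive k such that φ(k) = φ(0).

61

Recall that φ is injective when φ(a) = φ(b) forces a = b.
Suppose φ(a) = φ(b) in ℤ_{70}. Then 41a + 21 ≡ 41b + 21 (mod 70), hence 41(a − b) ≡ 0 (mod 70).
Since gcd(41, 70) = 1, 41 is invertible modulo 70, thus a − b ≡ 0 (mod 70), i.e. a = b.
Thus φ is injective.
We now compute 41⁻¹ mod 70 explicitly. Euclid's algorithm: 70 = 1·41 + 29, 41 = 1·29 + 12, 29 = 2·12 + 5, 12 = 2·5 + 2, 5 = 2·2 + 1; back-substituting gives 1 = 41·41 − 24·70, so 41⁻¹ ≡ 41 (mod 70).
Since φ is injective, we compute φ⁻¹(2): solve 41x + 21 ≡ 2 (mod 70), i.e. 41x ≡ 51 (mod 70).
Multiplying by 41⁻¹ = 41 gives x ≡ 41·51 = 2091 = 29·70 + 61 ≡ 61 (mod 70).
Check: φ(61) = 41·61 + 21 = 2522 = 36·70 + 2 ≡ 2 (mod 70).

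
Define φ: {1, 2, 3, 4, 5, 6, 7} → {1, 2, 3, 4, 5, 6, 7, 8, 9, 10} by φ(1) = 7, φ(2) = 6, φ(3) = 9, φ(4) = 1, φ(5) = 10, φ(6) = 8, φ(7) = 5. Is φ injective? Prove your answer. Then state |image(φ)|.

The values φ(1), …, φ(7) are 7, 6, 9, 1, 10, 8, 5 — all distinct.
So φ(u) = φ(v) only when u = v, and φ is injective.
The image of φ is {1, 5, 6, 7, 8, 9, 10}, which has 7 elements.

7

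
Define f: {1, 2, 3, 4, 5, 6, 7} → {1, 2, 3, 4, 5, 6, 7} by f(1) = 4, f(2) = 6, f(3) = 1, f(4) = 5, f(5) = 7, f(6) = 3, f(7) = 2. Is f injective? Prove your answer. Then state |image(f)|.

7

The values f(1), …, f(7) are 4, 6, 1, 5, 7, 3, 2 — all distinct.
So f(u) = f(v) only when u = v, and f is injective.
The image of f is {1, 2, 3, 4, 5, 6, 7}, which has 7 elements.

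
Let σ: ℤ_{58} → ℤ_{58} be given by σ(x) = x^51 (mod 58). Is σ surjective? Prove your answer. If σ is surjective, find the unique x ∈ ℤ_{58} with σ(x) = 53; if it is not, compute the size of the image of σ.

Computing x^51 mod 58 for each x (by repeated squaring, reducing mod 58 at every step), the values σ(0), σ(1), …, σ(57) are: 0, 1, 10, 37, 42, 33, 22, 49, 14, 35, 40, 27, 46, 5, 26, 3, 24, 41, 2, 47, 52, 15, 38, 7, 54, 45, 50, 19, 28, 29, 30, 39, 8, 13, 4, 51, 20, 43, 6, 11, 56, 17, 34, 55, 32, 53, 12, 31, 18, 23, 44, 9, 36, 25, 16, 21, 48, 57.
Every element of ℤ_{58} appears exactly once in this list, so σ is a bijection, and in particular surjective.
Since σ is surjective, we read off the preimage of 53 from the same table: σ(45) = 53, so σ⁻¹(53) = 45.

45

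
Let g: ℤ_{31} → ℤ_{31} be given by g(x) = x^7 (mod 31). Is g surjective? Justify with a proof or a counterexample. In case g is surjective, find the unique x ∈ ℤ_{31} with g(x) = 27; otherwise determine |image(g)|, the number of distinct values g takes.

29

Since 31 is prime, the nonzero elements of ℤ_{31} form a cyclic group of order 30.
As gcd(7, 30) = 1, raising to the 7th power is a bijection on this group: if x_1^7 ≡ x_2^7 then (x_1x_2^{−1})^7 = 1, and the only element of order dividing gcd(7, 30) = 1 is 1, so x_1 = x_2.
With g(0) = 0 this makes g injective on all of ℤ_{31}, hence bijective (finite equal-size domain and codomain). In particular g is surjective.
Since g is surjective, we find the preimage of 27. The inverse of x ↦ x^7 on (ℤ_{31})^× is x ↦ x^13, because 7·13 = 91 = 3·30 + 1 ≡ 1 (mod 30) and x^{30} = 1 for x ≠ 0 (Fermat). So g⁻¹(27) = 27^13 mod 31.
Repeated squaring mod 31: 27^1 ≡ 27, 27^2 ≡ 27² = 729 ≡ 16, 27^4 ≡ 16² = 256 ≡ 8, 27^8 ≡ 8² = 64 ≡ 2. Since 13 = 8 + 4 + 1, 27^13 ≡ 2·8·27: 2·8 = 16, then 16·27 = 432 ≡ 29. So 27^13 ≡ 29 (mod 31).
Hence g⁻¹(27) = 29.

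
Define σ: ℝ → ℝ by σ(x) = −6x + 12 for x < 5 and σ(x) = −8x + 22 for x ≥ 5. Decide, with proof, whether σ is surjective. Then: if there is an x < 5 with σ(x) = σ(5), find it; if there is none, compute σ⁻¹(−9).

7/2

Both pieces are strictly decreasing (slopes −6 and −8), so each is injective on its own interval.
The left piece maps (−∞, 5) onto (−18, ∞); the right piece maps [5, ∞) onto (−∞, −18].
These images together cover ℝ, so σ is surjective.
Because the two images are disjoint, no x < 5 has σ(x) = σ(5), so we compute σ⁻¹(−9): −9 lies in (−18, ∞), so solve −6x + 12 = −9: x = (−9 − 12)/(−6) = 7/2.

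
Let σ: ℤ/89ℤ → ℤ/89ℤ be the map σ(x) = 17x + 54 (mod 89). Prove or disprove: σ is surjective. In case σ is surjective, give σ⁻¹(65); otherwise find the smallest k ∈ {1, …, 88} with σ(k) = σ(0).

53

Since gcd(17, 89) = 1, 17 is invertible modulo 89. Euclid's algorithm: 89 = 5·17 + 4, 17 = 4·4 + 1; back-substituting gives 1 = 21·17 − 4·89, so 17⁻¹ ≡ 21 (mod 89).
For any y ∈ ℤ/89ℤ, x = 21(y − 54) mod 89 satisfies σ(x) = 17·21(y − 54) + 54 ≡ y (since 17·21 ≡ 1 mod 89). So every y has a preimage.
Therefore σ is surjective.
Since σ is surjective, we find σ⁻¹(65): we need 17x ≡ 65 − 54 ≡ 11 (mod 89). Using 17⁻¹ = 21: x ≡ 21·11 = 231 = 2·89 + 53, so x = 53.
Check: σ(53) = 17·53 + 54 = 955 = 10·89 + 65 ≡ 65 (mod 89).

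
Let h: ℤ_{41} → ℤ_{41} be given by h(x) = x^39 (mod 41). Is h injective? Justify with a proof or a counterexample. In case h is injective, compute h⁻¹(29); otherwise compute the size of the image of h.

17

Since 41 is prime, the nonzero elements of ℤ_{41} form a cyclic group of order 40.
As gcd(39, 40) = 1, raising to the 39th power is a bijection on this group: if u^39 ≡ v^39 then (uv^{−1})^39 = 1, and the only element of order dividing gcd(39, 40) = 1 is 1, so u = v.
With h(0) = 0 this makes h injective on all of ℤ_{41}, hence bijective (finite equal-size domain and codomain). In particular h is injective.
Since h is injective, we find the preimage of 29. The inverse of x ↦ x^39 on (ℤ_{41})^× is x ↦ x^39, because 39·39 = 1521 = 38·40 + 1 ≡ 1 (mod 40) and x^{40} = 1 for x ≠ 0 (Fermat). So h⁻¹(29) = 29^39 mod 41.
Repeated squaring mod 41: 29^1 ≡ 29, 29^2 ≡ 29² = 841 ≡ 21, 29^4 ≡ 21² = 441 ≡ 31, 29^8 ≡ 31² = 961 ≡ 18, 29^16 ≡ 18² = 324 ≡ 37, 29^32 ≡ 37² = 1369 ≡ 16. Since 39 = 32 + 4 + 2 + 1, 29^39 ≡ 16·31·21·29: 16·31 = 496 ≡ 4, then 4·21 = 84 ≡ 2, then 2·29 = 58 ≡ 17. So 29^39 ≡ 17 (mod 41).
Hence h⁻¹(29) = 17.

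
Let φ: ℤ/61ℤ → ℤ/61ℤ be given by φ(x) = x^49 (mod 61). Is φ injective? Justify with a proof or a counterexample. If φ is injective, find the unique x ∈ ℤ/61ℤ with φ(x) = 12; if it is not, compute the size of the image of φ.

57

Since 61 is prime, the nonzero elements of ℤ/61ℤ form a cyclic group of order 60.
As gcd(49, 60) = 1, raising to the 49th power is a bijection on this group: if a^49 ≡ b^49 then (ab^{−1})^49 = 1, and the only element of order dividing gcd(49, 60) = 1 is 1, so a = b.
With φ(0) = 0 this makes φ injective on all of ℤ/61ℤ, hence bijective (finite equal-size domain and codomain). In particular φ is injective.
Since φ is injective, we find the preimage of 12. The inverse of x ↦ x^49 on (ℤ/61ℤ)^× is x ↦ x^49, because 49·49 = 2401 = 40·60 + 1 ≡ 1 (mod 60) and x^{60} = 1 for x ≠ 0 (Fermat). So φ⁻¹(12) = 12^49 mod 61.
Repeated squaring mod 61: 12^1 ≡ 12, 12^2 ≡ 12² = 144 ≡ 22, 12^4 ≡ 22² = 484 ≡ 57, 12^8 ≡ 57² = 3249 ≡ 16, 12^16 ≡ 16² = 256 ≡ 12, 12^32 ≡ 12² = 144 ≡ 22. Since 49 = 32 + 16 + 1, 12^49 ≡ 22·12·12: 22·12 = 264 ≡ 20, then 20·12 = 240 ≡ 57. So 12^49 ≡ 57 (mod 61).
Hence φ⁻¹(12) = 57.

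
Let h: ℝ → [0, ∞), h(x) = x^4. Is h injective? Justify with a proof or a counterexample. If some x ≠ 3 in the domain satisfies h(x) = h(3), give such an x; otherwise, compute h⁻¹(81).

h(3) = 81 = (−3)^4 = h(−3) (since 4 is even), with 3 ≠ −3. So h is not injective.
For the follow-up, such an x exists: taking x = −3 ∈ ℝ gives h(−3) = 81 = h(3) with −3 ≠ 3.

-3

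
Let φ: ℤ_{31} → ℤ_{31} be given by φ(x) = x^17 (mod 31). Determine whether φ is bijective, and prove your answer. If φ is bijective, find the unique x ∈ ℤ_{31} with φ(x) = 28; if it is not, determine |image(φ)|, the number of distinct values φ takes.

20

Since 31 is prime, the nonzero elements of ℤ_{31} form a cyclic group of order 30.
As gcd(17, 30) = 1, raising to the 17th power is a bijection on this group: if u^17 ≡ v^17 then (uv^{−1})^17 = 1, and the only element of order dividing gcd(17, 30) = 1 is 1, so u = v.
With φ(0) = 0 this makes φ injective on all of ℤ_{31}, hence bijective (finite equal-size domain and codomain). In particular φ is bijective.
Since φ is bijective, we find the preimage of 28. The inverse of x ↦ x^17 on (ℤ_{31})^× is x ↦ x^23, because 17·23 = 391 = 13·30 + 1 ≡ 1 (mod 30) and x^{30} = 1 for x ≠ 0 (Fermat). So φ⁻¹(28) = 28^23 mod 31.
Repeated squaring mod 31: 28^1 ≡ 28, 28^2 ≡ 28² = 784 ≡ 9, 28^4 ≡ 9² = 81 ≡ 19, 28^8 ≡ 19² = 361 ≡ 20, 28^16 ≡ 20² = 400 ≡ 28. Since 23 = 16 + 4 + 2 + 1, 28^23 ≡ 28·19·9·28: 28·19 = 532 ≡ 5, then 5·9 = 45 ≡ 14, then 14·28 = 392 ≡ 20. So 28^23 ≡ 20 (mod 31).
Hence φ⁻¹(28) = 20.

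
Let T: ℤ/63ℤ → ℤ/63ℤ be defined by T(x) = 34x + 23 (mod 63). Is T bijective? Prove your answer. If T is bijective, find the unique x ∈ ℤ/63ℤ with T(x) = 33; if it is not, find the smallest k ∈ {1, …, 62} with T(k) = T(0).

By definition, T is injective if T(x_1) = T(x_2) implies x_1 = x_2.
If T(x_1) = T(x_2), then 34x_1 ≡ 34x_2 (mod 63). Because gcd(34, 63) = 1, we may cancel 34 to get x_1 ≡ x_2 (mod 63).
We now compute 34⁻¹ mod 63 explicitly. Euclid's algorithm: 63 = 1·34 + 29, 34 = 1·29 + 5, 29 = 5·5 + 4, 5 = 1·4 + 1; back-substituting gives 1 = 13·34 − 7·63, so 34⁻¹ ≡ 13 (mod 63).
For any y ∈ ℤ/63ℤ, x = 13(y − 23) mod 63 satisfies T(x) = 34·13(y − 23) + 23 ≡ y (since 34·13 ≡ 1 mod 63). So every y has a preimage.
Hence T is bijective.
Since T is bijective, we find T⁻¹(33): we need 34x ≡ 33 − 23 ≡ 10 (mod 63). Using 34⁻¹ = 13: x ≡ 13·10 = 130 = 2·63 + 4, so x = 4.
Check: T(4) = 34·4 + 23 = 159 = 2·63 + 33 ≡ 33 (mod 63).

4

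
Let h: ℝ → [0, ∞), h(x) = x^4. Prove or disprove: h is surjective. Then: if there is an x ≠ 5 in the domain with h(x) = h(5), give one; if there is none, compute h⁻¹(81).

-5

For any y ∈ [0, ∞), x = y^{1/4} ∈ ℝ satisfies x^4 = y, so h is surjective.
For the follow-up, such an x exists: taking x = −5 ∈ ℝ gives h(−5) = 625 = h(5) with −5 ≠ 5.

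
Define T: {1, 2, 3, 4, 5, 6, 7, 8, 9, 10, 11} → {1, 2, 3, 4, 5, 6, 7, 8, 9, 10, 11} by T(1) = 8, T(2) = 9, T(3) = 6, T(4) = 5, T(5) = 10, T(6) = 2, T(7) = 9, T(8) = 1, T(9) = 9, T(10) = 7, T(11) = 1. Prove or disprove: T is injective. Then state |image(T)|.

8

T(2) = 9 = T(7) with 2 ≠ 7, so T is not injective.
The image of T is {1, 2, 5, 6, 7, 8, 9, 10}, which has 8 elements.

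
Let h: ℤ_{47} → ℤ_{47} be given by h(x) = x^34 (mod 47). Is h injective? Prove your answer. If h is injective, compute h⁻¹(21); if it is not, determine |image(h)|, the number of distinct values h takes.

24

h(23): Repeated squaring mod 47: 23^1 ≡ 23, 23^2 ≡ 23² = 529 ≡ 12, 23^4 ≡ 12² = 144 ≡ 3, 23^8 ≡ 3² = 9, 23^16 ≡ 9² = 81 ≡ 34, 23^32 ≡ 34² = 1156 ≡ 28. Since 34 = 32 + 2, 23^34 ≡ 28·12: 28·12 = 336 ≡ 7. So 23^34 ≡ 7 (mod 47).
h(24): Repeated squaring mod 47: 24^1 ≡ 24, 24^2 ≡ 24² = 576 ≡ 12, 24^4 ≡ 12² = 144 ≡ 3, 24^8 ≡ 3² = 9, 24^16 ≡ 9² = 81 ≡ 34, 24^32 ≡ 34² = 1156 ≡ 28. Since 34 = 32 + 2, 24^34 ≡ 28·12: 28·12 = 336 ≡ 7. So 24^34 ≡ 7 (mod 47).
So h(23) = h(24) = 7 while 23 ≠ 24, so h is not injective.
Since h is not injective, we determine |image(h)|. Computing x^34 mod 47 for each x (by repeated squaring, reducing mod 47 at every step), the values h(0), h(1), …, h(46) are: 0, 1, 27, 4, 24, 34, 14, 36, 37, 16, 25, 8, 2, 21, 32, 42, 12, 6, 9, 18, 17, 3, 28, 7, 7, 28, 3, 17, 18, 9, 6, 12, 42, 32, 21, 2, 8, 25, 16, 37, 36, 14, 34, 24, 4, 27, 1.
The distinct values are {0, 1, 2, 3, 4, 6, 7, 8, 9, 12, 14, 16, 17, 18, 21, 24, 25, 27, 28, 32, 34, 36, 37, 42}; there are 24 of them.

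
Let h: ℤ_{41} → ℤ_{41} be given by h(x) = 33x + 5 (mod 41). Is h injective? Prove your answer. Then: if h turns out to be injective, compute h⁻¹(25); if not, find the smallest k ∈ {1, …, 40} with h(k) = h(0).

18

Suppose h(x_1) = h(x_2) in ℤ_{41}. Then 33x_1 + 5 ≡ 33x_2 + 5 (mod 41), so 33(x_1 − x_2) ≡ 0 (mod 41).
Since gcd(33, 41) = 1, 33 is invertible modulo 41, hence x_1 − x_2 ≡ 0 (mod 41), i.e. x_1 = x_2.
So h is injective.
We now compute 33⁻¹ mod 41 explicitly. Euclid's algorithm: 41 = 1·33 + 8, 33 = 4·8 + 1; back-substituting gives 1 = 5·33 − 4·41, so 33⁻¹ ≡ 5 (mod 41).
Since h is injective, we find h⁻¹(25): we need 33x ≡ 25 − 5 ≡ 20 (mod 41). Using 33⁻¹ = 5: x ≡ 5·20 = 100 = 2·41 + 18, so x = 18.
Check: h(18) = 33·18 + 5 = 599 = 14·41 + 25 ≡ 25 (mod 41).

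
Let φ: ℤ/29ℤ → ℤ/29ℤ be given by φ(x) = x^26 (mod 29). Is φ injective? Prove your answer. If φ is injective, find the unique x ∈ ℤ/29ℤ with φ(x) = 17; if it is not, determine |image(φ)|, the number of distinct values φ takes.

15

φ(14): Repeated squaring mod 29: 14^1 ≡ 14, 14^2 ≡ 14² = 196 ≡ 22, 14^4 ≡ 22² = 484 ≡ 20, 14^8 ≡ 20² = 400 ≡ 23, 14^16 ≡ 23² = 529 ≡ 7. Since 26 = 16 + 8 + 2, 14^26 ≡ 7·23·22: 7·23 = 161 ≡ 16, then 16·22 = 352 ≡ 4. So 14^26 ≡ 4 (mod 29).
φ(15): Repeated squaring mod 29: 15^1 ≡ 15, 15^2 ≡ 15² = 225 ≡ 22, 15^4 ≡ 22² = 484 ≡ 20, 15^8 ≡ 20² = 400 ≡ 23, 15^16 ≡ 23² = 529 ≡ 7. Since 26 = 16 + 8 + 2, 15^26 ≡ 7·23·22: 7·23 = 161 ≡ 16, then 16·22 = 352 ≡ 4. So 15^26 ≡ 4 (mod 29).
So φ(14) = φ(15) = 4 while 14 ≠ 15, so φ is not injective.
Since φ is not injective, we determine |image(φ)|. Computing x^26 mod 29 for each x (by repeated squaring, reducing mod 29 at every step), the values φ(0), φ(1), …, φ(28) are: 0, 1, 22, 13, 20, 7, 25, 16, 5, 24, 9, 6, 28, 23, 4, 4, 23, 28, 6, 9, 24, 5, 16, 25, 7, 20, 13, 22, 1.
The distinct values are {0, 1, 4, 5, 6, 7, 9, 13, 16, 20, 22, 23, 24, 25, 28}; there are 15 of them.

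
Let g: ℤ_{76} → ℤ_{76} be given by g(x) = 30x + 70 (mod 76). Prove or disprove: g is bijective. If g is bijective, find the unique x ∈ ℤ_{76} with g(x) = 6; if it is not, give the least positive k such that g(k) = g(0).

Recall: injectivity means: for all x_1, x_2 in the domain, g(x_1) = g(x_2) implies x_1 = x_2.
We have gcd(30, 76) = 2 > 1. Taking x_1 = 0 and x_2 = 38: g(0) = 70 and g(38) = 30·38 + 70 = 1210 ≡ 70 (mod 76).
So g(0) = g(38) while 0 ≠ 38, therefore g is not injective, hence not bijective.
Since g is not bijective, we find the least positive k with g(k) = g(0): this means 30k ≡ 0 (mod 76), i.e. 76 ∣ 30k. Since gcd(30, 76) = 2, dividing through by 2 this holds exactly when 38 ∣ 15k, and as gcd(15, 38) = 1, exactly when 38 ∣ k.
The smallest positive such k is 38.

38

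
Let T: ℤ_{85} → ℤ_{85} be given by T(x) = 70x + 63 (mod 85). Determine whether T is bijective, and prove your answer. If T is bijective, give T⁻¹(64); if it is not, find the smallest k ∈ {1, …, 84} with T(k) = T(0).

17

We have gcd(70, 85) = 5 > 1. Taking a = 0 and b = 17: T(0) = 63 and T(17) = 70·17 + 63 = 1253 ≡ 63 (mod 85).
So T(0) = T(17) while 0 ≠ 17, hence T is not injective, hence not bijective.
Since T is not bijective, we find the least positive k with T(k) = T(0): this means 70k ≡ 0 (mod 85), i.e. 85 ∣ 70k. Since gcd(70, 85) = 5, dividing through by 5 this holds exactly when 17 ∣ 14k, and as gcd(14, 17) = 1, exactly when 17 ∣ k.
The smallest positive such k is 17.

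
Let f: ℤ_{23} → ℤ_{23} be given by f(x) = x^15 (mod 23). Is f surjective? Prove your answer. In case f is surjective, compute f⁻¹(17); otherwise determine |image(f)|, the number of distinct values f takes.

14

Since 23 is prime, the nonzero elements of ℤ_{23} form a cyclic group of order 22.
As gcd(15, 22) = 1, raising to the 15th power is a bijection on this group: if s^15 ≡ t^15 then (st^{−1})^15 = 1, and the only element of order dividing gcd(15, 22) = 1 is 1, so s = t.
With f(0) = 0 this makes f injective on all of ℤ_{23}, hence bijective (finite equal-size domain and codomain). In particular f is surjective.
Since f is surjective, we find the preimage of 17. The inverse of x ↦ x^15 on (ℤ_{23})^× is x ↦ x^3, because 15·3 = 45 = 2·22 + 1 ≡ 1 (mod 22) and x^{22} = 1 for x ≠ 0 (Fermat). So f⁻¹(17) = 17^3 mod 23.
Repeated squaring mod 23: 17^1 ≡ 17, 17^2 ≡ 17² = 289 ≡ 13. Since 3 = 2 + 1, 17^3 ≡ 13·17: 13·17 = 221 ≡ 14. So 17^3 ≡ 14 (mod 23).
Hence f⁻¹(17) = 14.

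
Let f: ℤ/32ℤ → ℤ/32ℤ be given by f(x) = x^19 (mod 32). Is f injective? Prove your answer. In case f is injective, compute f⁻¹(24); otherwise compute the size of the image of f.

f(0) = 0^19 = 0.
f(2): Repeated squaring mod 32: 2^1 ≡ 2, 2^2 ≡ 2² = 4, 2^4 ≡ 4² = 16, 2^8 ≡ 16² = 256 ≡ 0, 2^16 ≡ 0² = 0. Since 19 = 16 + 2 + 1, 2^19 ≡ 0·4·2: 0·4 = 0, then 0·2 = 0. So 2^19 ≡ 0 (mod 32).
So f(0) = f(2) = 0 while 0 ≠ 2, thus f is not injective.
Since f is not injective, we determine |image(f)|. Computing x^19 mod 32 for each x (by repeated squaring, reducing mod 32 at every step), the values f(0), f(1), …, f(31) are: 0, 1, 0, 27, 0, 29, 0, 23, 0, 25, 0, 19, 0, 21, 0, 15, 0, 17, 0, 11, 0, 13, 0, 7, 0, 9, 0, 3, 0, 5, 0, 31.
The distinct values are {0, 1, 3, 5, 7, 9, 11, 13, 15, 17, 19, 21, 23, 25, 27, 29, 31}; there are 17 of them.

17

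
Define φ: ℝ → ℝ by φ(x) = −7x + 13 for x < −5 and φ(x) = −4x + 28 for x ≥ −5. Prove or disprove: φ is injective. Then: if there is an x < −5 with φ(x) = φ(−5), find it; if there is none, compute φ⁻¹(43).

Both pieces are strictly decreasing (slopes −7 and −4), so each is injective on its own interval.
The left piece maps (−∞, −5) onto (48, ∞); the right piece maps [−5, ∞) onto (−∞, 48].
These images are disjoint, so no value is attained by both pieces. So φ is injective.
Because the two images are disjoint, no x < −5 has φ(x) = φ(−5), so we compute φ⁻¹(43): 43 lies in (−∞, 48], so solve −4x + 28 = 43: x = (43 − 28)/(−4) = −15/4.

-15/4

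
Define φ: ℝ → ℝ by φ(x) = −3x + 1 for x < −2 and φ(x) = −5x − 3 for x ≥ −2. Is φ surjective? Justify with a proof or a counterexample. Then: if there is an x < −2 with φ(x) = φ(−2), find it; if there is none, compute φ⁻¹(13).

Both pieces are strictly decreasing (slopes −3 and −5), so each is injective on its own interval.
The left piece maps (−∞, −2) onto (7, ∞); the right piece maps [−2, ∞) onto (−∞, 7].
These images together cover ℝ, so φ is surjective.
Because the two images are disjoint, no x < −2 has φ(x) = φ(−2), so we compute φ⁻¹(13): 13 lies in (7, ∞), so solve −3x + 1 = 13: x = (13 − 1)/(−3) = −4.

-4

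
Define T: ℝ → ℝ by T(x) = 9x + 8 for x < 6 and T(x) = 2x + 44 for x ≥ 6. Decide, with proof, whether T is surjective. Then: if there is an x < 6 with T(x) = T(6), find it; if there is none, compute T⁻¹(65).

16/3

Both pieces are strictly increasing (slopes 9 and 2), so each is injective on its own interval.
The left piece maps (−∞, 6) onto (−∞, 62); the right piece maps [6, ∞) onto [56, ∞).
The union (−∞, 62) ∪ [56, ∞) covers ℝ, so T is surjective.
For the follow-up: the images overlap, so an x < 6 with T(x) = T(6) exists. T(6) = 56; solving 9x + 8 = 56 for x < 6 gives x = (56 − 8)/9 = 16/3.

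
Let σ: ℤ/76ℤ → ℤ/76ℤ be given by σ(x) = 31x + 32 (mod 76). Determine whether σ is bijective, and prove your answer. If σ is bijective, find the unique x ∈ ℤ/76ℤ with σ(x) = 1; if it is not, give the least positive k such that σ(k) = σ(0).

75

If σ(a) = σ(b), then 31a ≡ 31b (mod 76). Because gcd(31, 76) = 1, we may cancel 31 to get a ≡ b (mod 76).
We now compute 31⁻¹ mod 76 explicitly. Euclid's algorithm: 76 = 2·31 + 14, 31 = 2·14 + 3, 14 = 4·3 + 2, 3 = 1·2 + 1; back-substituting gives 1 = 27·31 − 11·76, so 31⁻¹ ≡ 27 (mod 76).
For any y ∈ ℤ/76ℤ, x = 27(y − 32) mod 76 satisfies σ(x) = 31·27(y − 32) + 32 ≡ y (since 31·27 ≡ 1 mod 76). So every y has a preimage.
Hence σ is bijective.
Since σ is bijective, we find σ⁻¹(1): we need 31x ≡ 1 − 32 ≡ 45 (mod 76). Using 31⁻¹ = 27: x ≡ 27·45 = 1215 = 15·76 + 75, so x = 75.
Check: σ(75) = 31·75 + 32 = 2357 = 31·76 + 1 ≡ 1 (mod 76).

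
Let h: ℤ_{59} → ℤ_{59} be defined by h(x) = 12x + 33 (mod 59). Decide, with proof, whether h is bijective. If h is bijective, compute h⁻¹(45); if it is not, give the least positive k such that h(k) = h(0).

1

By definition, h is injective when h(x_1) = h(x_2) forces x_1 = x_2.
Suppose h(x_1) = h(x_2) in ℤ_{59}. Then 12x_1 + 33 ≡ 12x_2 + 33 (mod 59), so 12(x_1 − x_2) ≡ 0 (mod 59).
Since gcd(12, 59) = 1, 12 is invertible modulo 59, therefore x_1 − x_2 ≡ 0 (mod 59), i.e. x_1 = x_2.
We now compute 12⁻¹ mod 59 explicitly. Euclid's algorithm: 59 = 4·12 + 11, 12 = 1·11 + 1; back-substituting gives 1 = 5·12 − 1·59, so 12⁻¹ ≡ 5 (mod 59).
Then y ↦ 5(y − 33) is a two-sided inverse to h, so every y ∈ ℤ_{59} has a preimage.
Thus h is bijective.
Since h is bijective, we find h⁻¹(45): we need 12x ≡ 45 − 33 ≡ 12 (mod 59). Using 12⁻¹ = 5: x ≡ 5·12 = 60 = 1·59 + 1, so x = 1.
Check: h(1) = 12·1 + 33 = 45 ≡ 45 (mod 59).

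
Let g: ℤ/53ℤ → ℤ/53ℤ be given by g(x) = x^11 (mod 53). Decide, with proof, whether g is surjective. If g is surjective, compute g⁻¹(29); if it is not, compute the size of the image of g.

25

Since 53 is prime, the nonzero elements of ℤ/53ℤ form a cyclic group of order 52.
As gcd(11, 52) = 1, raising to the 11th power is a bijection on this group: if u^11 ≡ v^11 then (uv^{−1})^11 = 1, and the only element of order dividing gcd(11, 52) = 1 is 1, so u = v.
With g(0) = 0 this makes g injective on all of ℤ/53ℤ, hence bijective (finite equal-size domain and codomain). In particular g is surjective.
Since g is surjective, we find the preimage of 29. The inverse of x ↦ x^11 on (ℤ/53ℤ)^× is x ↦ x^19, because 11·19 = 209 = 4·52 + 1 ≡ 1 (mod 52) and x^{52} = 1 for x ≠ 0 (Fermat). So g⁻¹(29) = 29^19 mod 53.
Repeated squaring mod 53: 29^1 ≡ 29, 29^2 ≡ 29² = 841 ≡ 46, 29^4 ≡ 46² = 2116 ≡ 49, 29^8 ≡ 49² = 2401 ≡ 16, 29^16 ≡ 16² = 256 ≡ 44. Since 19 = 16 + 2 + 1, 29^19 ≡ 44·46·29: 44·46 = 2024 ≡ 10, then 10·29 = 290 ≡ 25. So 29^19 ≡ 25 (mod 53).
Hence g⁻¹(29) = 25.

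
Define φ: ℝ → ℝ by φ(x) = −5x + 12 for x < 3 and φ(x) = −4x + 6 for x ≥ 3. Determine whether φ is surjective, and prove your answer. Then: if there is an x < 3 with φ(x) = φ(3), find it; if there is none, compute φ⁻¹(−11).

Both pieces are strictly decreasing (slopes −5 and −4), so each is injective on its own interval.
The left piece maps (−∞, 3) onto (−3, ∞); the right piece maps [3, ∞) onto (−∞, −6].
The union (−3, ∞) ∪ (−∞, −6] omits the interval between −3 and −6; in particular −3 has no preimage. So φ is not surjective.
Because the two images are disjoint, no x < 3 has φ(x) = φ(3), so we compute φ⁻¹(−11): −11 lies in (−∞, −6], so solve −4x + 6 = −11: x = (−11 − 6)/(−4) = 17/4.

17/4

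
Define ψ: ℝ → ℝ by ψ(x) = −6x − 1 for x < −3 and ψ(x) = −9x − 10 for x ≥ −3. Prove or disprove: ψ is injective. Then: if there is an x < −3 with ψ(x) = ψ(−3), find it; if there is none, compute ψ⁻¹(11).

-7/3

Both pieces are strictly decreasing (slopes −6 and −9), so each is injective on its own interval.
The left piece maps (−∞, −3) onto (17, ∞); the right piece maps [−3, ∞) onto (−∞, 17].
These images are disjoint, so no value is attained by both pieces. Thus ψ is injective.
Because the two images are disjoint, no x < −3 has ψ(x) = ψ(−3), so we compute ψ⁻¹(11): 11 lies in (−∞, 17], so solve −9x − 10 = 11: x = (11 + 10)/(−9) = −7/3.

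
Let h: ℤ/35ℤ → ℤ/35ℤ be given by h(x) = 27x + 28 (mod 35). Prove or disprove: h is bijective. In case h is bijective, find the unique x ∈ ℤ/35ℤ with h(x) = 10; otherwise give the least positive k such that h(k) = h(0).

11

Suppose h(x_1) = h(x_2) in ℤ/35ℤ. Then 27x_1 + 28 ≡ 27x_2 + 28 (mod 35), hence 27(x_1 − x_2) ≡ 0 (mod 35).
Since gcd(27, 35) = 1, 27 is invertible modulo 35, thus x_1 − x_2 ≡ 0 (mod 35), i.e. x_1 = x_2.
We now compute 27⁻¹ mod 35 explicitly. Euclid's algorithm: 35 = 1·27 + 8, 27 = 3·8 + 3, 8 = 2·3 + 2, 3 = 1·2 + 1; back-substituting gives 1 = 13·27 − 10·35, so 27⁻¹ ≡ 13 (mod 35).
Then y ↦ 13(y − 28) is a two-sided inverse to h, so every y ∈ ℤ/35ℤ has a preimage.
Hence h is bijective.
Since h is bijective, we find h⁻¹(10): we need 27x ≡ 10 − 28 ≡ 17 (mod 35). Using 27⁻¹ = 13: x ≡ 13·17 = 221 = 6·35 + 11, so x = 11.
Check: h(11) = 27·11 + 28 = 325 = 9·35 + 10 ≡ 10 (mod 35).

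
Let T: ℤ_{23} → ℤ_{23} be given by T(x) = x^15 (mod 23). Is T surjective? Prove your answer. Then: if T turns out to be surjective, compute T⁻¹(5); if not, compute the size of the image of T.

Since 23 is prime, the nonzero elements of ℤ_{23} form a cyclic group of order 22.
As gcd(15, 22) = 1, raising to the 15th power is a bijection on this group: if u^15 ≡ v^15 then (uv^{−1})^15 = 1, and the only element of order dividing gcd(15, 22) = 1 is 1, so u = v.
With T(0) = 0 this makes T injective on all of ℤ_{23}, hence bijective (finite equal-size domain and codomain). In particular T is surjective.
Since T is surjective, we find the preimage of 5. The inverse of x ↦ x^15 on (ℤ_{23})^× is x ↦ x^3, because 15·3 = 45 = 2·22 + 1 ≡ 1 (mod 22) and x^{22} = 1 for x ≠ 0 (Fermat). So T⁻¹(5) = 5^3 mod 23.
Repeated squaring mod 23: 5^1 ≡ 5, 5^2 ≡ 5² = 25 ≡ 2. Since 3 = 2 + 1, 5^3 ≡ 2·5: 2·5 = 10. So 5^3 ≡ 10 (mod 23).
Hence T⁻¹(5) = 10.

10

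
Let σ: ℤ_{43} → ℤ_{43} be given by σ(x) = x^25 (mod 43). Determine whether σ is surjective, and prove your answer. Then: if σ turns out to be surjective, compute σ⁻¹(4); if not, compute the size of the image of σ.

Since 43 is prime, the nonzero elements of ℤ_{43} form a cyclic group of order 42.
As gcd(25, 42) = 1, raising to the 25th power is a bijection on this group: if s^25 ≡ t^25 then (st^{−1})^25 = 1, and the only element of order dividing gcd(25, 42) = 1 is 1, so s = t.
With σ(0) = 0 this makes σ injective on all of ℤ_{43}, hence bijective (finite equal-size domain and codomain). In particular σ is surjective.
Since σ is surjective, we find the preimage of 4. The inverse of x ↦ x^25 on (ℤ_{43})^× is x ↦ x^37, because 25·37 = 925 = 22·42 + 1 ≡ 1 (mod 42) and x^{42} = 1 for x ≠ 0 (Fermat). So σ⁻¹(4) = 4^37 mod 43.
Repeated squaring mod 43: 4^1 ≡ 4, 4^2 ≡ 4² = 16, 4^4 ≡ 16² = 256 ≡ 41, 4^8 ≡ 41² = 1681 ≡ 4, 4^16 ≡ 4² = 16, 4^32 ≡ 16² = 256 ≡ 41. Since 37 = 32 + 4 + 1, 4^37 ≡ 41·41·4: 41·41 = 1681 ≡ 4, then 4·4 = 16. So 4^37 ≡ 16 (mod 43).
Hence σ⁻¹(4) = 16.

16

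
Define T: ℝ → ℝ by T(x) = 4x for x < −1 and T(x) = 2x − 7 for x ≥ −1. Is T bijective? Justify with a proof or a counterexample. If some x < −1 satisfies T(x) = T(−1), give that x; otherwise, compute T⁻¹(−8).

Both pieces are strictly increasing (slopes 4 and 2), so each is injective on its own interval.
The left piece maps (−∞, −1) onto (−∞, −4); the right piece maps [−1, ∞) onto [−9, ∞).
These images overlap. In particular T(−1) = −9 (right piece), and solving 4x = −9 on the left piece gives x = −9/4 < −1.
So T(−9/4) = T(−1) with −9/4 ≠ −1, and T is not injective, hence not bijective. This x = −9/4 is the requested value below −1.

-9/4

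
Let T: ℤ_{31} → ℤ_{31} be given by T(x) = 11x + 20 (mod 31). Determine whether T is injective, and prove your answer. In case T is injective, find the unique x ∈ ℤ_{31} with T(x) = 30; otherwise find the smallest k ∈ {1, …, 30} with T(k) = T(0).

If T(a) = T(b), then 11a ≡ 11b (mod 31). Because gcd(11, 31) = 1, we may cancel 11 to get a ≡ b (mod 31).
Therefore T is injective.
We now compute 11⁻¹ mod 31 explicitly. Euclid's algorithm: 31 = 2·11 + 9, 11 = 1·9 + 2, 9 = 4·2 + 1; back-substituting gives 1 = 17·11 − 6·31, so 11⁻¹ ≡ 17 (mod 31).
Since T is injective, we find T⁻¹(30): we need 11x ≡ 30 − 20 ≡ 10 (mod 31). Using 11⁻¹ = 17: x ≡ 17·10 = 170 = 5·31 + 15, so x = 15.
Check: T(15) = 11·15 + 20 = 185 = 5·31 + 30 ≡ 30 (mod 31).

15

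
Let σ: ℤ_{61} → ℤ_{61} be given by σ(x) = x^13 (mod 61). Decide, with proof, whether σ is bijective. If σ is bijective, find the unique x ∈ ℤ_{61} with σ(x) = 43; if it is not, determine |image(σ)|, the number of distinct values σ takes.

Since 61 is prime, the nonzero elements of ℤ_{61} form a cyclic group of order 60.
As gcd(13, 60) = 1, raising to the 13th power is a bijection on this group: if u^13 ≡ v^13 then (uv^{−1})^13 = 1, and the only element of order dividing gcd(13, 60) = 1 is 1, so u = v.
With σ(0) = 0 this makes σ injective on all of ℤ_{61}, hence bijective (finite equal-size domain and codomain). In particular σ is bijective.
Since σ is bijective, we find the preimage of 43. The inverse of x ↦ x^13 on (ℤ_{61})^× is x ↦ x^37, because 13·37 = 481 = 8·60 + 1 ≡ 1 (mod 60) and x^{60} = 1 for x ≠ 0 (Fermat). So σ⁻¹(43) = 43^37 mod 61.
Repeated squaring mod 61: 43^1 ≡ 43, 43^2 ≡ 43² = 1849 ≡ 19, 43^4 ≡ 19² = 361 ≡ 56, 43^8 ≡ 56² = 3136 ≡ 25, 43^16 ≡ 25² = 625 ≡ 15, 43^32 ≡ 15² = 225 ≡ 42. Since 37 = 32 + 4 + 1, 43^37 ≡ 42·56·43: 42·56 = 2352 ≡ 34, then 34·43 = 1462 ≡ 59. So 43^37 ≡ 59 (mod 61).
Hence σ⁻¹(43) = 59.

59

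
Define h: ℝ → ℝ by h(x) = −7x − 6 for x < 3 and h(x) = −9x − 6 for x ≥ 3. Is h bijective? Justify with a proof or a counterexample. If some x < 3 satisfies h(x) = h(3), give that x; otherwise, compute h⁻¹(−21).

15/7

Both pieces are strictly decreasing (slopes −7 and −9), so each is injective on its own interval.
The left piece maps (−∞, 3) onto (−27, ∞); the right piece maps [3, ∞) onto (−∞, −33].
The images leave a gap (−27 has no preimage), so h is not surjective, hence not bijective.
Because the two images are disjoint, no x < 3 has h(x) = h(3), so we compute h⁻¹(−21): −21 lies in (−27, ∞), so solve −7x − 6 = −21: x = (−21 + 6)/(−7) = 15/7.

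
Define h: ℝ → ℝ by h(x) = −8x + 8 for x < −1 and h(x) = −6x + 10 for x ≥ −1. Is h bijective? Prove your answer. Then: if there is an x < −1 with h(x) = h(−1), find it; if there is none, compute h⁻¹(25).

Both pieces are strictly decreasing (slopes −8 and −6), so each is injective on its own interval.
The left piece maps (−∞, −1) onto (16, ∞); the right piece maps [−1, ∞) onto (−∞, 16].
Since 16 = 16, the images partition ℝ: h is injective and surjective, hence bijective.
Because the two images are disjoint, no x < −1 has h(x) = h(−1), so we compute h⁻¹(25): 25 lies in (16, ∞), so solve −8x + 8 = 25: x = (25 − 8)/(−8) = −17/8.

-17/8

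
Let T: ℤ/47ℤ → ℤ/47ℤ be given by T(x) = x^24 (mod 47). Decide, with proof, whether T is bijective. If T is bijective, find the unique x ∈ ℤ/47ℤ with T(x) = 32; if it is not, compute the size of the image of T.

T(23): Repeated squaring mod 47: 23^1 ≡ 23, 23^2 ≡ 23² = 529 ≡ 12, 23^4 ≡ 12² = 144 ≡ 3, 23^8 ≡ 3² = 9, 23^16 ≡ 9² = 81 ≡ 34. Since 24 = 16 + 8, 23^24 ≡ 34·9: 34·9 = 306 ≡ 24. So 23^24 ≡ 24 (mod 47).
T(24): Repeated squaring mod 47: 24^1 ≡ 24, 24^2 ≡ 24² = 576 ≡ 12, 24^4 ≡ 12² = 144 ≡ 3, 24^8 ≡ 3² = 9, 24^16 ≡ 9² = 81 ≡ 34. Since 24 = 16 + 8, 24^24 ≡ 34·9: 34·9 = 306 ≡ 24. So 24^24 ≡ 24 (mod 47).
So T(23) = T(24) = 24 while 23 ≠ 24, hence T is not injective, hence not bijective.
Since T is not bijective, we determine |image(T)|. Computing x^24 mod 47 for each x (by repeated squaring, reducing mod 47 at every step), the values T(0), T(1), …, T(46) are: 0, 1, 2, 3, 4, 42, 6, 7, 8, 9, 37, 36, 12, 34, 14, 32, 16, 17, 18, 28, 27, 21, 25, 24, 24, 25, 21, 27, 28, 18, 17, 16, 32, 14, 34, 12, 36, 37, 9, 8, 7, 6, 42, 4, 3, 2, 1.
The distinct values are {0, 1, 2, 3, 4, 6, 7, 8, 9, 12, 14, 16, 17, 18, 21, 24, 25, 27, 28, 32, 34, 36, 37, 42}; there are 24 of them.

24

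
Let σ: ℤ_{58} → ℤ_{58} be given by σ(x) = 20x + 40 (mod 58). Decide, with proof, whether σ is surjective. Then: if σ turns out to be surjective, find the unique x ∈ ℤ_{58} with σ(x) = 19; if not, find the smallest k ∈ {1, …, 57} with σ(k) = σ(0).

By definition, σ is surjective if every y in the codomain equals σ(x) for some x in the domain.
Since gcd(20, 58) = 2, we have 20x ≡ 0 (mod 2) for all x, so σ(x) ≡ 0 (mod 2).
But 1 ≢ 0 (mod 2), so 1 ∈ ℤ_{58} has no preimage. Hence σ is not surjective.
Since σ is not surjective, we find the least positive k with σ(k) = σ(0): this means 20k ≡ 0 (mod 58), i.e. 58 ∣ 20k. Since gcd(20, 58) = 2, dividing through by 2 this holds exactly when 29 ∣ 10k, and as gcd(10, 29) = 1, exactly when 29 ∣ k.
The smallest positive such k is 29.

29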